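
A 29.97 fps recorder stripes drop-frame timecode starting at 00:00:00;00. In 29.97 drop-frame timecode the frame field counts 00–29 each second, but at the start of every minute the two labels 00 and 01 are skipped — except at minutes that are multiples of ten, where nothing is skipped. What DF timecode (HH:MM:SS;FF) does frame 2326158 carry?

Ten DF minutes hold 17982 frames, so frame 2326158 lies in block 129 (frames 2319678–2337659) with 6480 frames into that block.
The block's first minute is 1800 frames and the rest 1798 each; 6480 frames reaches minute 3, so 129 × 18 + 3 × 2 = 2328 labels have been skipped so far.
Adding those back, label number 2326158 + 2328 = 2328486 at 30 labels/s is 77616 s + 6 f = 21 h 33 min 36 s frame 6, i.e. 21:33:36;06.

21:33:36;06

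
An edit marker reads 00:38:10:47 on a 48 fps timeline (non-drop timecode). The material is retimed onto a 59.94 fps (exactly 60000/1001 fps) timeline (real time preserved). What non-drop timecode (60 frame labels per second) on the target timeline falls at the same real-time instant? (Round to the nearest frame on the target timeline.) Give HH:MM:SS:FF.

00:38:08:41

Source frame index: (0×3600 + 38×60 + 10) × 48 + 47 = 109967.
Real time: 109967 / (48) = 109967/48 s.
Target frame: (109967/48) × (60000/1001) = 961250/7 ≈ 137321.429 → 137321.
At 60 labels/s: frame 137321 → 00:38:08:41.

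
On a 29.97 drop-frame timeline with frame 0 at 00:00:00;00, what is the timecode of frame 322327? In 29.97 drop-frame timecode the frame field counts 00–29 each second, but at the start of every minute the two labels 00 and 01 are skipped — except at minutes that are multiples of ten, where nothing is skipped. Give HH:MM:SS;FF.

Each 10-minute DF block holds 10 × 60 × 30 − 9 × 2 = 17982 frames. 322327 ÷ 17982 → 17 full blocks, remainder 16633.
Within the partial block the first minute is 1800 frames and each further minute 1798, so 9 further minute boundaries passed. Total skipped labels = 18 × 17 + 2 × 9 = 324.
Non-drop label index = 322327 + 324 = 322651; at 30 labels/s that is 02:59:15:01, i.e. DF 02:59:15;01.

02:59:15;01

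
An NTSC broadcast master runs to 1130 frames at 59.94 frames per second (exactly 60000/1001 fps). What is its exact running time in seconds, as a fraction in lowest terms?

Running time = 1130 ÷ (60000/1001) = 1130 × 1001/60000 = 113113/6000 s.

113113/6000 seconds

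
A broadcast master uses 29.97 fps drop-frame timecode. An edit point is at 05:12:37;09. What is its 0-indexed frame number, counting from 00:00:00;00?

562157

As if non-drop at 30 labels/s: (5 × 3600 + 12 × 60 + 37) × 30 + 9 = 562719.
Minute boundaries passed: 312; those not divisible by 10: 312 − 31 = 281; dropped labels = 2 × 281 = 562.
Actual frame index = 562719 − 562 = 562157.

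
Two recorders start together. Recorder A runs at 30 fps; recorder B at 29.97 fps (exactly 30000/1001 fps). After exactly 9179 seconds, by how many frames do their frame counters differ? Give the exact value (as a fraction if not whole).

A emits 30 × 9179 = 275370 frames; B emits 30000/1001 × 9179 = 275370000/1001.
Difference = 275370/1001 frames (≈ 275.0949); B is behind A.

275370/1001 frames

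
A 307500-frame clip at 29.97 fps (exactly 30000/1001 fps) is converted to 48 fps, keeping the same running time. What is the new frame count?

492492 frames

Target frames = source frames × (target rate / source rate) = 307500 × (48)/(30000/1001) = 307500 × 1001/625 = 492492.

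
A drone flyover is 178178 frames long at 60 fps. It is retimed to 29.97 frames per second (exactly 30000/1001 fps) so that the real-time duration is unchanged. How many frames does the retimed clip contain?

Target frames = source frames × (target rate / source rate) = 178178 × (30000/1001)/(60) = 178178 × 500/1001 = 89000.

89000 frames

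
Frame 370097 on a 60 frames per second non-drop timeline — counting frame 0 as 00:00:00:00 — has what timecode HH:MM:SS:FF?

370097 ÷ 60 = 6168 full seconds, remainder 17 frames.
6168 s = 1 h 42 min 48 s.
Timecode: 01:42:48:17.

01:42:48:17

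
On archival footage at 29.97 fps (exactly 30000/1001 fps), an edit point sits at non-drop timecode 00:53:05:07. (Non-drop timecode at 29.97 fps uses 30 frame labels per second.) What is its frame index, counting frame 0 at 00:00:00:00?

frame 95557

Total seconds to the label: (0 × 3600 + 53 × 60 + 5) = 3185.
Frame index = 3185 × 30 + 7 = 95557.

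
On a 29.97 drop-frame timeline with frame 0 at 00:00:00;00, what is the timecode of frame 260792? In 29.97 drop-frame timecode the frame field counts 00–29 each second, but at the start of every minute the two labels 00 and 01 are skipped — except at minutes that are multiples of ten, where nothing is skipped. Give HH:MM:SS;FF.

Each 10-minute DF block holds 10 × 60 × 30 − 9 × 2 = 17982 frames. 260792 ÷ 17982 → 14 full blocks, remainder 9044.
Within the partial block the first minute is 1800 frames and each further minute 1798, so 5 further minute boundaries passed. Total skipped labels = 18 × 14 + 2 × 5 = 262.
Non-drop label index = 260792 + 262 = 261054; at 30 labels/s that is 02:25:01:24, i.e. DF 02:25:01;24.

02:25:01;24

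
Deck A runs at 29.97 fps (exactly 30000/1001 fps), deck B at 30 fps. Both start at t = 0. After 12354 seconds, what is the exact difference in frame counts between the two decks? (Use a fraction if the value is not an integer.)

370620/1001 frames

A emits 30000/1001 × 12354 = 370620000/1001 frames; B emits 30 × 12354 = 370620.
Difference = 370620/1001 frames (≈ 370.2498); B is ahead of A.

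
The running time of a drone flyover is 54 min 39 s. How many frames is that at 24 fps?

78696 frames

54 min 39 s = 3279 s.
Frames = 3279 × 24 = 78696.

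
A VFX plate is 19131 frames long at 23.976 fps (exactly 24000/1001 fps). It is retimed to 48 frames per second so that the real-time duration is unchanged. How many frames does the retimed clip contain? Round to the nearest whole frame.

Frames at target rate = 19131 × (48) / (24000/1001) = 19150131/500 ≈ 38300.262.
Nearest whole frame: 38300.

38300 frames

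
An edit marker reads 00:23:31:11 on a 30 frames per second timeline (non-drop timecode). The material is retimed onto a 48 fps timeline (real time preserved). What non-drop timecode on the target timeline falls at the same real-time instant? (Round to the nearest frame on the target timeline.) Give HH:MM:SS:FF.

00:23:31:18

Source frame index: (0×3600 + 23×60 + 31) × 30 + 11 = 42341.
Real time: 42341 / (30) = 42341/30 s.
Target frame: (42341/30) × (48) = 338728/5 ≈ 67745.600 → 67746.
At 48 labels/s: frame 67746 → 00:23:31:18.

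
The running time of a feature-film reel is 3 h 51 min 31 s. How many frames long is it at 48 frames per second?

666768 frames

3 h 51 min 31 s = 13891 s.
Frames = 13891 × 48 = 666768.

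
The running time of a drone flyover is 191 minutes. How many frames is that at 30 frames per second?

191 min = 11460 s.
Frames = 11460 × 30 = 343800.

343800 frames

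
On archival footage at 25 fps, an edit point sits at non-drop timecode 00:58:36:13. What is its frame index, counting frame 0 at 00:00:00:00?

frame 87913

Total seconds to the label: (0 × 3600 + 58 × 60 + 36) = 3516.
Frame index = 3516 × 25 + 13 = 87913.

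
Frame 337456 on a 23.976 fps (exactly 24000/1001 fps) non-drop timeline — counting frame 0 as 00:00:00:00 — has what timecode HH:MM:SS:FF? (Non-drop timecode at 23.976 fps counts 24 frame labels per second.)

337456 ÷ 24 = 14060 full seconds, remainder 16 frames.
14060 s = 3 h 54 min 20 s.
Timecode: 03:54:20:16.

03:54:20:16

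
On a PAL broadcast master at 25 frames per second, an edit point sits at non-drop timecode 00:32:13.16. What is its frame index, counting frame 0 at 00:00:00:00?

48341

Total seconds to the label: (0 × 3600 + 32 × 60 + 13) = 1933.
Frame index = 1933 × 25 + 16 = 48341.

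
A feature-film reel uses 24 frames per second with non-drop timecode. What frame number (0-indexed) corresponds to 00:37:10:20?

Total seconds to the label: (0 × 3600 + 37 × 60 + 10) = 2230.
Frame index = 2230 × 24 + 20 = 53540.

frame 53540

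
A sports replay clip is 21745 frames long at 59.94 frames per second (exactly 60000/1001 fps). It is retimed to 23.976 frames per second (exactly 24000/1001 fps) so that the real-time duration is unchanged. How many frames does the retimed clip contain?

8698 frames

Target frames = source frames × (target rate / source rate) = 21745 × (24000/1001)/(60000/1001) = 21745 × 2/5 = 8698.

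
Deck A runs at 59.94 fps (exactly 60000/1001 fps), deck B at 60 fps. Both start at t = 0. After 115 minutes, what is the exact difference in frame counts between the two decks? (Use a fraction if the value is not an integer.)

414000/1001 frames

115 min = 6900 s.
A emits 60000/1001 × 6900 = 414000000/1001 frames; B emits 60 × 6900 = 414000.
Difference = 414000/1001 frames (≈ 413.5864); B is ahead of A.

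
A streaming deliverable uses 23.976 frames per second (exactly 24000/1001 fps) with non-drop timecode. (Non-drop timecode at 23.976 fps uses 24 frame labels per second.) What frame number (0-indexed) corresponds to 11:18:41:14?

frame 977318

Total seconds to the label: (11 × 3600 + 18 × 60 + 41) = 40721.
Frame index = 40721 × 24 + 14 = 977318.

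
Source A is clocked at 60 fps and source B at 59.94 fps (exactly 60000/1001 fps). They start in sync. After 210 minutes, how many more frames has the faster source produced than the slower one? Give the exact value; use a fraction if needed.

108000/143 frames

210 min = 12600 s.
A emits 60 × 12600 = 756000 frames; B emits 60000/1001 × 12600 = 108000000/143.
Difference = 108000/143 frames (≈ 755.2448); B is behind A.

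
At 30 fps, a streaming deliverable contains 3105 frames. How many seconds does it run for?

103.5 seconds

Running time = 3105 / (30) = 103.5 s.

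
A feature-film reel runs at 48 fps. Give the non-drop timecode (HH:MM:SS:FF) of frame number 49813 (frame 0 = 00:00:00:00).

00:17:17:37

49813 ÷ 48 = 1037 full seconds, remainder 37 frames.
1037 s = 0 h 17 min 17 s.
Timecode: 00:17:17:37.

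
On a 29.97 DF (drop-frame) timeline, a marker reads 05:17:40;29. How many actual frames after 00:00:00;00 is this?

As if non-drop at 30 labels/s: (5 × 3600 + 17 × 60 + 40) × 30 + 29 = 571829.
Minute boundaries passed: 317; those not divisible by 10: 317 − 31 = 286; dropped labels = 2 × 286 = 572.
Actual frame index = 571829 − 572 = 571257.

571257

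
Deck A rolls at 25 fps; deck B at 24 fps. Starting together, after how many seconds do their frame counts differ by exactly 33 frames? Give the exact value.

33 seconds

The gap grows by |24 − 25| = 1 frame per second.
Time for a 33-frame gap: 33 ÷ (1) = 33 s.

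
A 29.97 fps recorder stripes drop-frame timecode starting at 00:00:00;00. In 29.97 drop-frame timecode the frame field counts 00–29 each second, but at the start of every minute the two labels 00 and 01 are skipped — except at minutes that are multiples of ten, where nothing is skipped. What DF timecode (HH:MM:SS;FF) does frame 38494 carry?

Each 10-minute DF block holds 10 × 60 × 30 − 9 × 2 = 17982 frames. 38494 ÷ 17982 → 2 full blocks, remainder 2530.
Within the partial block the first minute is 1800 frames and each further minute 1798, so 1 further minute boundary passed. Total skipped labels = 18 × 2 + 2 × 1 = 38.
Non-drop label index = 38494 + 38 = 38532; at 30 labels/s that is 00:21:24:12, i.e. DF 00:21:24;12.

00:21:24;12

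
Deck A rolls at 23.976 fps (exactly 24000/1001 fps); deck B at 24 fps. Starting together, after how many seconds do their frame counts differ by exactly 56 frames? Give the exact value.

The gap grows by |24 − 24000/1001| = 24/1001 frames per second.
Time for a 56-frame gap: 56 ÷ (24/1001) = 7007/3 s.

7007/3 seconds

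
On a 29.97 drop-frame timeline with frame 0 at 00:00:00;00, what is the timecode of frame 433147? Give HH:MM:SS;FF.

04:00:52;19

Ten DF minutes hold 17982 frames, so frame 433147 lies in block 24 (frames 431568–449549) with 1579 frames into that block.
The block's first minute is 1800 frames and the rest 1798 each; 1579 frames reaches minute 0, so 24 × 18 + 0 × 2 = 432 labels have been skipped so far.
Adding those back, label number 433147 + 432 = 433579 at 30 labels/s is 14452 s + 19 f = 4 h 0 min 52 s frame 19, i.e. 04:00:52;19.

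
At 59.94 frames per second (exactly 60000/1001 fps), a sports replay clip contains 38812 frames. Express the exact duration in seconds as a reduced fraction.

Running time = 38812 ÷ (60000/1001) = 38812 × 1001/60000 = 9712703/15000 s.

9712703/15000 seconds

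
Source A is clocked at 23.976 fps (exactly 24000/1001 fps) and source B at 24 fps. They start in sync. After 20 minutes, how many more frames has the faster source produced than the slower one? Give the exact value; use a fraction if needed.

20 min = 1200 s.
A emits 24000/1001 × 1200 = 28800000/1001 frames; B emits 24 × 1200 = 28800.
Difference = 28800/1001 frames (≈ 28.7712); B is ahead of A.

28800/1001 frames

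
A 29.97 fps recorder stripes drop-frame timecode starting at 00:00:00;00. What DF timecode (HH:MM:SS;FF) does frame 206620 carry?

Each 10-minute DF block holds 10 × 60 × 30 − 9 × 2 = 17982 frames. 206620 ÷ 17982 → 11 full blocks, remainder 8818.
Within the partial block the first minute is 1800 frames and each further minute 1798, so 4 further minute boundaries passed. Total skipped labels = 18 × 11 + 2 × 4 = 206.
Non-drop label index = 206620 + 206 = 206826; at 30 labels/s that is 01:54:54:06, i.e. DF 01:54:54;06.

01:54:54;06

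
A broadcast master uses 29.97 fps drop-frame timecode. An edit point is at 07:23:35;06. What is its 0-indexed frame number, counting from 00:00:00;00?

As if non-drop at 30 labels/s: (7 × 3600 + 23 × 60 + 35) × 30 + 6 = 798456.
Minute boundaries passed: 443; those not divisible by 10: 443 − 44 = 399; dropped labels = 2 × 399 = 798.
Actual frame index = 798456 − 798 = 797658.

797658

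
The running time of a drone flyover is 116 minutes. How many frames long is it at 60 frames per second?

116 min = 6960 s.
Frames = 6960 × 60 = 417600.

417600 frames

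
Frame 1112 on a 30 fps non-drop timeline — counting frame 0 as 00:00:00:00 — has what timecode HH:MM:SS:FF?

1112 ÷ 30 = 37 full seconds, remainder 2 frames.
37 s = 0 h 0 min 37 s.
Timecode: 00:00:37:02.

00:00:37:02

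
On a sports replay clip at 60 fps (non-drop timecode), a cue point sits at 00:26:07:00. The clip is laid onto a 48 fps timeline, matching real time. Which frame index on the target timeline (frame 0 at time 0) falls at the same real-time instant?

Source frame index: (0×3600 + 26×60 + 7) × 60 + 0 = 94020.
Real time: 94020 / (60) = 1567 s.
Target frame: (1567) × (48) = 75216.

frame 75216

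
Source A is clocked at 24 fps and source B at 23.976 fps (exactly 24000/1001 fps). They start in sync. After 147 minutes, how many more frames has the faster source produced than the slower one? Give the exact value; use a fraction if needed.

30240/143 frames

147 min = 8820 s.
A emits 24 × 8820 = 211680 frames; B emits 24000/1001 × 8820 = 30240000/143.
Difference = 30240/143 frames (≈ 211.4685); B is behind A.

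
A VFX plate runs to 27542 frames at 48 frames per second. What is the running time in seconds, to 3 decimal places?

Running time = 27542 × 1/48 = 13771/24 s ≈ 573.792 s.

573.792 seconds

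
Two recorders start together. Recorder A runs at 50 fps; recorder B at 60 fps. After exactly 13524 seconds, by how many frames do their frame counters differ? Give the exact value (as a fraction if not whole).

A emits 50 × 13524 = 676200 frames; B emits 60 × 13524 = 811440.
Difference = 135240 frames; B is ahead of A.

135240 frames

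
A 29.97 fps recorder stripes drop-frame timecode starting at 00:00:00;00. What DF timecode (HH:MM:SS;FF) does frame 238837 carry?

02:12:49;05

Ten DF minutes hold 17982 frames, so frame 238837 lies in block 13 (frames 233766–251747) with 5071 frames into that block.
The block's first minute is 1800 frames and the rest 1798 each; 5071 frames reaches minute 2, so 13 × 18 + 2 × 2 = 238 labels have been skipped so far.
Adding those back, label number 238837 + 238 = 239075 at 30 labels/s is 7969 s + 5 f = 2 h 12 min 49 s frame 5, i.e. 02:12:49;05.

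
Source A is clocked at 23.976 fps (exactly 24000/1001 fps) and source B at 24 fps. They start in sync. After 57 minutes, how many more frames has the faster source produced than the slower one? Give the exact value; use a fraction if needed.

82080/1001 frames

57 min = 3420 s.
A emits 24000/1001 × 3420 = 82080000/1001 frames; B emits 24 × 3420 = 82080.
Difference = 82080/1001 frames (≈ 81.9980); B is ahead of A.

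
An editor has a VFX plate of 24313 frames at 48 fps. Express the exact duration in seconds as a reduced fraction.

Running time = 24313 ÷ (48) = 24313 × 1/48 = 24313/48 s.

24313/48 seconds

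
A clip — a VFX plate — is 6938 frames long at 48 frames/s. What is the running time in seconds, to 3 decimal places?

144.542 seconds

Running time = 6938 × 1/48 = 3469/24 s ≈ 144.542 s.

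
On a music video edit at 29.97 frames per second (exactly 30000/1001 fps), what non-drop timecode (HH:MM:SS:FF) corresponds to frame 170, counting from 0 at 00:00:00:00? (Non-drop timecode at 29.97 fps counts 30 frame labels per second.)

00:00:05:20

170 ÷ 30 = 5 full seconds, remainder 20 frames.
5 s = 0 h 0 min 5 s.
Timecode: 00:00:05:20.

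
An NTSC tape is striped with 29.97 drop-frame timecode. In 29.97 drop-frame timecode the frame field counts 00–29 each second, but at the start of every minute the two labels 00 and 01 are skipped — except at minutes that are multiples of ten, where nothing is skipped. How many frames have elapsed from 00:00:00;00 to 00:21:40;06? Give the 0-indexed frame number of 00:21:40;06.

38968

As if non-drop at 30 labels/s: (0 × 3600 + 21 × 60 + 40) × 30 + 6 = 39006.
Minute boundaries passed: 21; those not divisible by 10: 21 − 2 = 19; dropped labels = 2 × 19 = 38.
Actual frame index = 39006 − 38 = 38968.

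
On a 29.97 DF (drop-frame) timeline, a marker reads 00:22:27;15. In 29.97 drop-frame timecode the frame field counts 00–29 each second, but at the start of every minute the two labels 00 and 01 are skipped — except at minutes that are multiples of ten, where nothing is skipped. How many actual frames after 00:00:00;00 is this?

40385

Complete 10-minute blocks: 2, each 17982 frames → 35964.
Remaining 2 whole minutes in the current block: 1800 + 1 × 1798 = 3598 frames.
Within the current minute: 27 × 30 + 15 − 2 = 823 (labels ;00/;01 skipped at this minute). Total = 35964 + 3598 + 823 = 40385.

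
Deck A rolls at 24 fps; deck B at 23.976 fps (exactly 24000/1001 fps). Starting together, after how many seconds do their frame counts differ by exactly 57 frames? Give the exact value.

The gap grows by |24000/1001 − 24| = 24/1001 frames per second.
Time for a 57-frame gap: 57 ÷ (24/1001) = 2377.375 s.

2377.375 seconds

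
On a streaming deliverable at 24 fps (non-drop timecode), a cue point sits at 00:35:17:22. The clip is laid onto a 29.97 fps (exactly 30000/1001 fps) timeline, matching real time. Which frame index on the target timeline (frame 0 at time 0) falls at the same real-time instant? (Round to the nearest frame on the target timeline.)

frame 63474

Source frame index: (0×3600 + 35×60 + 17) × 24 + 22 = 50830.
Real time: 50830 / (24) = 25415/12 s.
Target frame: (25415/12) × (30000/1001) = 4887500/77 ≈ 63474.026 → 63474.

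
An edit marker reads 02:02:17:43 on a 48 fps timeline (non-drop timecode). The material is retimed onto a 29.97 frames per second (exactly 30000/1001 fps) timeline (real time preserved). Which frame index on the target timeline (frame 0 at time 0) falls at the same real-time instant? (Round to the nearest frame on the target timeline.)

frame 219917

Source frame index: (2×3600 + 2×60 + 17) × 48 + 43 = 352219.
Real time: 352219 / (48) = 352219/48 s.
Target frame: (352219/48) × (30000/1001) = 31448125/143 ≈ 219916.958 → 219917.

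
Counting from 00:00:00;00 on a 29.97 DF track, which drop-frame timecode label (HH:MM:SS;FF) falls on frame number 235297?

Ten DF minutes hold 17982 frames, so frame 235297 lies in block 13 (frames 233766–251747) with 1531 frames into that block.
The block's first minute is 1800 frames and the rest 1798 each; 1531 frames reaches minute 0, so 13 × 18 + 0 × 2 = 234 labels have been skipped so far.
Adding those back, label number 235297 + 234 = 235531 at 30 labels/s is 7851 s + 1 f = 2 h 10 min 51 s frame 1, i.e. 02:10:51;01.

02:10:51;01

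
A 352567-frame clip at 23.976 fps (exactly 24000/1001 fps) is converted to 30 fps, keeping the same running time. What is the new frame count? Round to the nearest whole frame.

Frames at target rate = 352567 × (30) / (24000/1001) = 352919567/800 ≈ 441149.459.
Nearest whole frame: 441149.

441149 frames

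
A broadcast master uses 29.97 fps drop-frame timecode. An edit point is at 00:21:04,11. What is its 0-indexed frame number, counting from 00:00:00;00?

37893

As if non-drop at 30 labels/s: (0 × 3600 + 21 × 60 + 4) × 30 + 11 = 37931.
Minute boundaries passed: 21; those not divisible by 10: 21 − 2 = 19; dropped labels = 2 × 19 = 38.
Actual frame index = 37931 − 38 = 37893.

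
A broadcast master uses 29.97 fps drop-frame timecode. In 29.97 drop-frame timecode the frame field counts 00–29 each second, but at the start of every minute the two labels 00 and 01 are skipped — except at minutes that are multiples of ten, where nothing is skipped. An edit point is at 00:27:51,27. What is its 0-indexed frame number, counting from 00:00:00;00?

50107

As if non-drop at 30 labels/s: (0 × 3600 + 27 × 60 + 51) × 30 + 27 = 50157.
Minute boundaries passed: 27; those not divisible by 10: 27 − 2 = 25; dropped labels = 2 × 25 = 50.
Actual frame index = 50157 − 50 = 50107.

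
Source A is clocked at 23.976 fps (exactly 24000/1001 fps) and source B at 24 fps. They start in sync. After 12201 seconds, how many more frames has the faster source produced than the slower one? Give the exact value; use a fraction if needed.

41832/143 frames

A emits 24000/1001 × 12201 = 41832000/143 frames; B emits 24 × 12201 = 292824.
Difference = 41832/143 frames (≈ 292.5315); B is ahead of A.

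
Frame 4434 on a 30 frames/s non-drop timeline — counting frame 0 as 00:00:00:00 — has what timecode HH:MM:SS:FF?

4434 ÷ 30 = 147 full seconds, remainder 24 frames.
147 s = 0 h 2 min 27 s.
Timecode: 00:02:27:24.

00:02:27:24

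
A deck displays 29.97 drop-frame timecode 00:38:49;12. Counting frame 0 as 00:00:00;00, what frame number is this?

69812

Complete 10-minute blocks: 3, each 17982 frames → 53946.
Remaining 8 whole minutes in the current block: 1800 + 7 × 1798 = 14386 frames.
Within the current minute: 49 × 30 + 12 − 2 = 1480 (labels ;00/;01 skipped at this minute). Total = 53946 + 14386 + 1480 = 69812.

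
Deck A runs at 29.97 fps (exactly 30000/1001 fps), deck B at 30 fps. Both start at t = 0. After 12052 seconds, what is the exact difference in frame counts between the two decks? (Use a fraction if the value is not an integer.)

361560/1001 frames

A emits 30000/1001 × 12052 = 361560000/1001 frames; B emits 30 × 12052 = 361560.
Difference = 361560/1001 frames (≈ 361.1988); B is ahead of A.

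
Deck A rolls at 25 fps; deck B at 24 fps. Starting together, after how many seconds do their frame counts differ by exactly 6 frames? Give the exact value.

6 seconds

The gap grows by |24 − 25| = 1 frame per second.
Time for a 6-frame gap: 6 ÷ (1) = 6 s.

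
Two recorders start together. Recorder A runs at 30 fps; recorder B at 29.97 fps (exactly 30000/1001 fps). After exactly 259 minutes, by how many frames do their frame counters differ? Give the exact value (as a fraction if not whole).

259 min = 15540 s.
A emits 30 × 15540 = 466200 frames; B emits 30000/1001 × 15540 = 66600000/143.
Difference = 66600/143 frames (≈ 465.7343); B is behind A.

66600/143 frames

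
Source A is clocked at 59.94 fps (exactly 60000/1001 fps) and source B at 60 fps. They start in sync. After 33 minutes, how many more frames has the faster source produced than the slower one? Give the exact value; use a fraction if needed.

33 min = 1980 s.
A emits 60000/1001 × 1980 = 10800000/91 frames; B emits 60 × 1980 = 118800.
Difference = 10800/91 frames (≈ 118.6813); B is ahead of A.

10800/91 frames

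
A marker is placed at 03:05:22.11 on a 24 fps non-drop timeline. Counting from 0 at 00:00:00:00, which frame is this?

Total seconds to the label: (3 × 3600 + 5 × 60 + 22) = 11122.
Frame index = 11122 × 24 + 11 = 266939.

frame 266939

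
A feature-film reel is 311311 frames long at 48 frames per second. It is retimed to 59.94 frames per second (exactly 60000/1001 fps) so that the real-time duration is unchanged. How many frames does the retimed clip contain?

388750 frames

Target frames = source frames × (target rate / source rate) = 311311 × (60000/1001)/(48) = 311311 × 1250/1001 = 388750.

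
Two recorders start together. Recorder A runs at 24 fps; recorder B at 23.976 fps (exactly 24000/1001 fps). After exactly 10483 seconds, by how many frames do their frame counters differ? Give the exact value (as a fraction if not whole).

22872/91 frames

A emits 24 × 10483 = 251592 frames; B emits 24000/1001 × 10483 = 22872000/91.
Difference = 22872/91 frames (≈ 251.3407); B is behind A.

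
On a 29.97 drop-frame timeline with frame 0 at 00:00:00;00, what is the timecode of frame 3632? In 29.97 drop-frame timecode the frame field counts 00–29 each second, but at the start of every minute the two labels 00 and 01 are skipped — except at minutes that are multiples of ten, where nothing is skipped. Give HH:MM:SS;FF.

00:02:01;06

Ten DF minutes hold 17982 frames, so frame 3632 lies in block 0 (frames 0–17981) with 3632 frames into that block.
The block's first minute is 1800 frames and the rest 1798 each; 3632 frames reaches minute 2, so 0 × 18 + 2 × 2 = 4 labels have been skipped so far.
Adding those back, label number 3632 + 4 = 3636 at 30 labels/s is 121 s + 6 f = 0 h 2 min 1 s frame 6, i.e. 00:02:01;06.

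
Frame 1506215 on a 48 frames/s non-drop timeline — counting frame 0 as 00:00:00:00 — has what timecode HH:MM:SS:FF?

1506215 ÷ 48 = 31379 full seconds, remainder 23 frames.
31379 s = 8 h 42 min 59 s.
Timecode: 08:42:59:23.

08:42:59:23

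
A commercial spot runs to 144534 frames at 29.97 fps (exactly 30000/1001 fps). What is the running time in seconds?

4822.6178 seconds

Running time = 144534 / (30000/1001) = 4822.6178 s.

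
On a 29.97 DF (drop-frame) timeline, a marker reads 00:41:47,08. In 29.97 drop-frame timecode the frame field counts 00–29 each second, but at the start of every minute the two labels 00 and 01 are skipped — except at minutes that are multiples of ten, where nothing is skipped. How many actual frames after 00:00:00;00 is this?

As if non-drop at 30 labels/s: (0 × 3600 + 41 × 60 + 47) × 30 + 8 = 75218.
Minute boundaries passed: 41; those not divisible by 10: 41 − 4 = 37; dropped labels = 2 × 37 = 74.
Actual frame index = 75218 − 74 = 75144.

75144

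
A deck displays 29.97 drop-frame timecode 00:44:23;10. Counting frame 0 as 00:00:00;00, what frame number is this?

79820

Complete 10-minute blocks: 4, each 17982 frames → 71928.
Remaining 4 whole minutes in the current block: 1800 + 3 × 1798 = 7194 frames.
Within the current minute: 23 × 30 + 10 − 2 = 698 (labels ;00/;01 skipped at this minute). Total = 71928 + 7194 + 698 = 79820.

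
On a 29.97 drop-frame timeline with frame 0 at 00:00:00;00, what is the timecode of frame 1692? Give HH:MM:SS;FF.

00:00:56;12

Ten DF minutes hold 17982 frames, so frame 1692 lies in block 0 (frames 0–17981) with 1692 frames into that block.
The block's first minute is 1800 frames and the rest 1798 each; 1692 frames reaches minute 0, so 0 × 18 + 0 × 2 = 0 labels have been skipped so far.
Adding those back, label number 1692 + 0 = 1692 at 30 labels/s is 56 s + 12 f = 0 h 0 min 56 s frame 12, i.e. 00:00:56;12.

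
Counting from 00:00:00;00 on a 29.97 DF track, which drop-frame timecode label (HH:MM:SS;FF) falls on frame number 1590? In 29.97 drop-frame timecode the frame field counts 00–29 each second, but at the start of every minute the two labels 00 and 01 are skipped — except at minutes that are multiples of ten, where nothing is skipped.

00:00:53;00

Ten DF minutes hold 17982 frames, so frame 1590 lies in block 0 (frames 0–17981) with 1590 frames into that block.
The block's first minute is 1800 frames and the rest 1798 each; 1590 frames reaches minute 0, so 0 × 18 + 0 × 2 = 0 labels have been skipped so far.
Adding those back, label number 1590 + 0 = 1590 at 30 labels/s is 53 s + 0 f = 0 h 0 min 53 s frame 0, i.e. 00:00:53;00.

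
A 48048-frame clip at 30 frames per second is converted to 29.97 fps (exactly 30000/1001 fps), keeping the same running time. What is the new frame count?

48000 frames

Target frames = source frames × (target rate / source rate) = 48048 × (30000/1001)/(30) = 48048 × 1000/1001 = 48000.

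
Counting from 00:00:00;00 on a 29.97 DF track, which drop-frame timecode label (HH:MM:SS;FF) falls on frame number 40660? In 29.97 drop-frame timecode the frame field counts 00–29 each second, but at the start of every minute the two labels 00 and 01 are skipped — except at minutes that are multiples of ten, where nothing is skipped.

00:22:36;20

Each 10-minute DF block holds 10 × 60 × 30 − 9 × 2 = 17982 frames. 40660 ÷ 17982 → 2 full blocks, remainder 4696.
Within the partial block the first minute is 1800 frames and each further minute 1798, so 2 further minute boundaries passed. Total skipped labels = 18 × 2 + 2 × 2 = 40.
Non-drop label index = 40660 + 40 = 40700; at 30 labels/s that is 00:22:36:20, i.e. DF 00:22:36;20.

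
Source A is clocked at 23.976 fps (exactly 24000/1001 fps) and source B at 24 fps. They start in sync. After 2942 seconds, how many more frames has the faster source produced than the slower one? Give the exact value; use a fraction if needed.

70608/1001 frames

A emits 24000/1001 × 2942 = 70608000/1001 frames; B emits 24 × 2942 = 70608.
Difference = 70608/1001 frames (≈ 70.5375); B is ahead of A.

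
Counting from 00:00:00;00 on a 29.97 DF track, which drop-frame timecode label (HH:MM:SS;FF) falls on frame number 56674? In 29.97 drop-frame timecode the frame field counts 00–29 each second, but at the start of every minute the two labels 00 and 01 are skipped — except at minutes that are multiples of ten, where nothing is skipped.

Ten DF minutes hold 17982 frames, so frame 56674 lies in block 3 (frames 53946–71927) with 2728 frames into that block.
The block's first minute is 1800 frames and the rest 1798 each; 2728 frames reaches minute 1, so 3 × 18 + 1 × 2 = 56 labels have been skipped so far.
Adding those back, label number 56674 + 56 = 56730 at 30 labels/s is 1891 s + 0 f = 0 h 31 min 31 s frame 0, i.e. 00:31:31;00.

00:31:31;00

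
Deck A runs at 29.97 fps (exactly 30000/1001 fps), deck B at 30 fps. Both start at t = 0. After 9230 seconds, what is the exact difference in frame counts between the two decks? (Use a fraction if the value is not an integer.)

21300/77 frames

A emits 30000/1001 × 9230 = 21300000/77 frames; B emits 30 × 9230 = 276900.
Difference = 21300/77 frames (≈ 276.6234); B is ahead of A.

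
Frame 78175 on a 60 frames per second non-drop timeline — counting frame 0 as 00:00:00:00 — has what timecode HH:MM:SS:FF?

78175 ÷ 60 = 1302 full seconds, remainder 55 frames.
1302 s = 0 h 21 min 42 s.
Timecode: 00:21:42:55.

00:21:42:55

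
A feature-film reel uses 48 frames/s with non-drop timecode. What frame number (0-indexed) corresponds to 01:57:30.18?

Total seconds to the label: (1 × 3600 + 57 × 60 + 30) = 7050.
Frame index = 7050 × 48 + 18 = 338418.

338418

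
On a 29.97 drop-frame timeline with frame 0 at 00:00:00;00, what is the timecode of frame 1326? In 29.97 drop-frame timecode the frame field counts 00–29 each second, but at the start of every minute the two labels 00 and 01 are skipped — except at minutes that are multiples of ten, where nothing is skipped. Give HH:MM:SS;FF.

Each 10-minute DF block holds 10 × 60 × 30 − 9 × 2 = 17982 frames. 1326 ÷ 17982 → 0 full blocks, remainder 1326.
Within the partial block the first minute is 1800 frames and each further minute 1798, so 0 further minute boundaries passed. Total skipped labels = 18 × 0 + 2 × 0 = 0.
Non-drop label index = 1326 + 0 = 1326; at 30 labels/s that is 00:00:44:06, i.e. DF 00:00:44;06.

00:00:44;06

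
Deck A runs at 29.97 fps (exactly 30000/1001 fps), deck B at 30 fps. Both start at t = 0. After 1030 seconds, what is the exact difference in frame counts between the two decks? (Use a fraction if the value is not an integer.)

A emits 30000/1001 × 1030 = 30900000/1001 frames; B emits 30 × 1030 = 30900.
Difference = 30900/1001 frames (≈ 30.8691); B is ahead of A.

30900/1001 frames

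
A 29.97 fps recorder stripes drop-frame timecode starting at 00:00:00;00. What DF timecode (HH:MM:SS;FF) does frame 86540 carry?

00:48:07;18

Each 10-minute DF block holds 10 × 60 × 30 − 9 × 2 = 17982 frames. 86540 ÷ 17982 → 4 full blocks, remainder 14612.
Within the partial block the first minute is 1800 frames and each further minute 1798, so 8 further minute boundaries passed. Total skipped labels = 18 × 4 + 2 × 8 = 88.
Non-drop label index = 86540 + 88 = 86628; at 30 labels/s that is 00:48:07:18, i.e. DF 00:48:07;18.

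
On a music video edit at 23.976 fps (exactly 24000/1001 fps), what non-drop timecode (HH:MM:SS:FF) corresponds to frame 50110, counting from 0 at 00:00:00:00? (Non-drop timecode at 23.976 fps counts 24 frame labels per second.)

50110 ÷ 24 = 2087 full seconds, remainder 22 frames.
2087 s = 0 h 34 min 47 s.
Timecode: 00:34:47:22.

00:34:47:22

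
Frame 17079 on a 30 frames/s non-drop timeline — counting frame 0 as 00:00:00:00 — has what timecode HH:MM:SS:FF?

00:09:29:09

17079 ÷ 30 = 569 full seconds, remainder 9 frames.
569 s = 0 h 9 min 29 s.
Timecode: 00:09:29:09.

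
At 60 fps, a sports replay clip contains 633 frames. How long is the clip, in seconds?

10.55 seconds

Running time = 633 / (60) = 10.55 s.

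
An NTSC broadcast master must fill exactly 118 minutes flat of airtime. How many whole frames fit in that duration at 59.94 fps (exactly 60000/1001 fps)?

118 min = 7080 s.
Frames = 7080 × 60000/1001 = 424800000/1001 ≈ 424375.6244.
Complete frames: 424375.

424375 frames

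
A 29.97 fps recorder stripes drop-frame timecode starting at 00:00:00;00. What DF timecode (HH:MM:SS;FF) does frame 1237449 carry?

11:28:09;19

Ten DF minutes hold 17982 frames, so frame 1237449 lies in block 68 (frames 1222776–1240757) with 14673 frames into that block.
The block's first minute is 1800 frames and the rest 1798 each; 14673 frames reaches minute 8, so 68 × 18 + 8 × 2 = 1240 labels have been skipped so far.
Adding those back, label number 1237449 + 1240 = 1238689 at 30 labels/s is 41289 s + 19 f = 11 h 28 min 9 s frame 19, i.e. 11:28:09;19.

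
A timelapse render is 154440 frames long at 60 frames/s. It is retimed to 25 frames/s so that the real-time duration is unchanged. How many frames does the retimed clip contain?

Target frames = source frames × (target rate / source rate) = 154440 × (25)/(60) = 154440 × 5/12 = 64350.

64350 frames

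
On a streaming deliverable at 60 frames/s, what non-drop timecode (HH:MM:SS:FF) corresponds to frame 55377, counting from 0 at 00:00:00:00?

55377 ÷ 60 = 922 full seconds, remainder 57 frames.
922 s = 0 h 15 min 22 s.
Timecode: 00:15:22:57.

00:15:22:57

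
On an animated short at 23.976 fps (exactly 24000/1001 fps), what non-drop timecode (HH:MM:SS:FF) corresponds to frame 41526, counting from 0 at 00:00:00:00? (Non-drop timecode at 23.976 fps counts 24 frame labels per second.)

00:28:50:06

41526 ÷ 24 = 1730 full seconds, remainder 6 frames.
1730 s = 0 h 28 min 50 s.
Timecode: 00:28:50:06.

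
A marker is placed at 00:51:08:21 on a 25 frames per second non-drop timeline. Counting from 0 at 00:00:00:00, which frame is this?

Total seconds to the label: (0 × 3600 + 51 × 60 + 8) = 3068.
Frame index = 3068 × 25 + 21 = 76721.

frame 76721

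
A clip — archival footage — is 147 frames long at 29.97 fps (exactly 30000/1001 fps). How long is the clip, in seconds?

4.9049 seconds

Running time = 147 / (30000/1001) = 4.9049 s.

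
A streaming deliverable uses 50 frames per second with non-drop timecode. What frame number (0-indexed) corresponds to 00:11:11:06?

Total seconds to the label: (0 × 3600 + 11 × 60 + 11) = 671.
Frame index = 671 × 50 + 6 = 33556.

33556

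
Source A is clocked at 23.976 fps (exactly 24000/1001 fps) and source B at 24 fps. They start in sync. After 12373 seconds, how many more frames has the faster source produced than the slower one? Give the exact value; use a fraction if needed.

A emits 24000/1001 × 12373 = 296952000/1001 frames; B emits 24 × 12373 = 296952.
Difference = 296952/1001 frames (≈ 296.6553); B is ahead of A.

296952/1001 frames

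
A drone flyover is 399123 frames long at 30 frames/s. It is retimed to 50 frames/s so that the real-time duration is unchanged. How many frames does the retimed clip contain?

665205 frames

Target frames = source frames × (target rate / source rate) = 399123 × (50)/(30) = 399123 × 5/3 = 665205.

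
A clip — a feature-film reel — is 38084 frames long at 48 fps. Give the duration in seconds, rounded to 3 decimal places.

793.417 seconds

Running time = 38084 × 1/48 = 9521/12 s ≈ 793.417 s.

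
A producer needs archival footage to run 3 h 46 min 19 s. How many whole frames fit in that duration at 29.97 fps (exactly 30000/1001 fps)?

406963 frames

3 h 46 min 19 s = 13579 s.
Frames = 13579 × 30000/1001 = 407370000/1001 ≈ 406963.0370.
Complete frames: 406963.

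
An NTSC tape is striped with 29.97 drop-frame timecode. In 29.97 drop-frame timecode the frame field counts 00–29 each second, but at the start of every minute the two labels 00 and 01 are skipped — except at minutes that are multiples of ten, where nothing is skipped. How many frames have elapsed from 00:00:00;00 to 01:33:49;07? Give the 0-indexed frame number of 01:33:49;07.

168709

Complete 10-minute blocks: 9, each 17982 frames → 161838.
Remaining 3 whole minutes in the current block: 1800 + 2 × 1798 = 5396 frames.
Within the current minute: 49 × 30 + 7 − 2 = 1475 (labels ;00/;01 skipped at this minute). Total = 161838 + 5396 + 1475 = 168709.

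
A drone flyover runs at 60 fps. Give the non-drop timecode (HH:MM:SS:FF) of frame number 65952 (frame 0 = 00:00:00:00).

00:18:19:12

65952 ÷ 60 = 1099 full seconds, remainder 12 frames.
1099 s = 0 h 18 min 19 s.
Timecode: 00:18:19:12.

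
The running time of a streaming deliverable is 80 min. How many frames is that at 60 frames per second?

80 min = 4800 s.
Frames = 4800 × 60 = 288000.

288000 frames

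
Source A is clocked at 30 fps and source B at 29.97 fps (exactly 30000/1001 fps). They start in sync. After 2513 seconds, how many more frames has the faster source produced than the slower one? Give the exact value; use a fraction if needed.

10770/143 frames

A emits 30 × 2513 = 75390 frames; B emits 30000/1001 × 2513 = 10770000/143.
Difference = 10770/143 frames (≈ 75.3147); B is behind A.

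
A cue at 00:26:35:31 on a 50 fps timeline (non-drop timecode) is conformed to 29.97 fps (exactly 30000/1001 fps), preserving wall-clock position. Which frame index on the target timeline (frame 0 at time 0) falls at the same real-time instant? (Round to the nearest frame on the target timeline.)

Source frame index: (0×3600 + 26×60 + 35) × 50 + 31 = 79781.
Real time: 79781 / (50) = 79781/50 s.
Target frame: (79781/50) × (30000/1001) = 3682200/77 ≈ 47820.779 → 47821.

frame 47821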